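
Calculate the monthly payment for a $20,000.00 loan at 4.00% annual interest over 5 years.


Loan payment formula: PMT = PV × r / (1 − (1 + r)^(−n))
Monthly rate r = 0.04/12 ≈ 0.00333333, n = 60 months
Denominator: 1 − (1 + 0.04/12)^(−60) = 0.180997
PMT = $20,000.00 × (0.04/12) / 0.180997
PMT = $368.33 per month

PMT = PV × r / (1-(1+r)^(-n)) = $368.33/month


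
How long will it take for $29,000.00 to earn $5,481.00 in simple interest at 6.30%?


Rearrange the simple interest formula for t:
I = P × r × t  ⇒  t = I / (P × r)
t = $5,481.00 / ($29,000.00 × 0.063)
t = 3

t = I/(P×r) = 3 years


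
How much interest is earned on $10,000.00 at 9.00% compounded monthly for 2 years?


Compound interest earned = final amount − principal.
A = P(1 + r/n)^(nt) = $10,000.00 × (1 + 0.09/12)^(12 × 2) = $11,964.14
Interest = A − P = $11,964.14 − $10,000.00 = $1,964.14

Interest = A - P = $1,964.14


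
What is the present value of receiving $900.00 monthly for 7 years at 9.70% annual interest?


Present value of an ordinary annuity: PV = PMT × (1 − (1 + r)^(−n)) / r
Monthly rate r = 0.097/12 ≈ 0.00808333, n = 84
PV = $900.00 × (1 − (1 + 0.097/12)^(−84)) / (0.097/12)
PV = $900.00 × 60.802887
PV = $54,722.60

PV = PMT × (1-(1+r)^(-n))/r = $54,722.60


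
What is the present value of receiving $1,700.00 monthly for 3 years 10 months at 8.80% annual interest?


Present value of an ordinary annuity: PV = PMT × (1 − (1 + r)^(−n)) / r
Monthly rate r = 0.088/12 ≈ 0.00733333, n = 46
PV = $1,700.00 × (1 − (1 + 0.088/12)^(−46)) / (0.088/12)
PV = $1,700.00 × 38.925015
PV = $66,172.53

PV = PMT × (1-(1+r)^(-n))/r = $66,172.53


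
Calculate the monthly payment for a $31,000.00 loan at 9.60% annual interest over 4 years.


Loan payment formula: PMT = PV × r / (1 − (1 + r)^(−n))
Monthly rate r = 0.096/12 = 0.008, n = 48 months
Denominator: 1 − (1 + 0.096/12)^(−48) = 0.317827
PMT = $31,000.00 × (0.096/12) / 0.317827
PMT = $780.30 per month

PMT = PV × r / (1-(1+r)^(-n)) = $780.30/month


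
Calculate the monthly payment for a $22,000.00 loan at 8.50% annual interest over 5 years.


Loan payment formula: PMT = PV × r / (1 − (1 + r)^(−n))
Monthly rate r = 0.085/12 ≈ 0.00708333, n = 60 months
Denominator: 1 − (1 + 0.085/12)^(−60) = 0.345250
PMT = $22,000.00 × (0.085/12) / 0.345250
PMT = $451.36 per month

PMT = PV × r / (1-(1+r)^(-n)) = $451.36/month


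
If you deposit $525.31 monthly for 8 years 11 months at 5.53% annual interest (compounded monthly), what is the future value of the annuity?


Future value of an ordinary annuity: FV = PMT × ((1 + r)^n − 1) / r
Monthly rate r = 0.0553/12 ≈ 0.00460833, n = 107
FV = $525.31 × ((1 + 0.0553/12)^107 − 1) / (0.0553/12)
FV = $525.31 × 137.906046
FV = $72,443.43

FV = PMT × ((1+r)^n - 1)/r = $72,443.43


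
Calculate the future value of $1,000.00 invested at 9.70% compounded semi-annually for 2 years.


Compound interest formula: A = P(1 + r/n)^(nt)
A = $1,000.00 × (1 + 0.097/2)^(2 × 2)
Growth factor: (1 + 0.097/2)^4 = 1.2085754
A = $1,000.00 × 1.2085754
A = $1,208.58

A = P(1 + r/n)^(nt) = $1,208.58


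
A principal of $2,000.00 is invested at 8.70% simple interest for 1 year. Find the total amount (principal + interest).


Total amount formula: A = P(1 + rt) = P + P·r·t
Interest: I = P × r × t = $2,000.00 × 0.087 × 1 = $174.00
A = P + I = $2,000.00 + $174.00 = $2,174.00

A = P + I = P(1 + rt) = $2,174.00


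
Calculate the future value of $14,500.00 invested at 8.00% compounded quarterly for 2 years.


Compound interest formula: A = P(1 + r/n)^(nt)
A = $14,500.00 × (1 + 0.08/4)^(4 × 2)
Growth factor: (1 + 0.08/4)^8 = 1.171659
A = $14,500.00 × 1.171659
A = $16,989.06

A = P(1 + r/n)^(nt) = $16,989.06


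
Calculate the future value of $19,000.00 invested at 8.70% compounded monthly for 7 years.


Compound interest formula: A = P(1 + r/n)^(nt)
A = $19,000.00 × (1 + 0.087/12)^(12 × 7)
Growth factor: (1 + 0.087/12)^84 = 1.834557
A = $19,000.00 × 1.834557
A = $34,856.58

A = P(1 + r/n)^(nt) = $34,856.58


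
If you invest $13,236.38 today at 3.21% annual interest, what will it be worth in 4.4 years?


Future value formula: FV = PV × (1 + r)^t
FV = $13,236.38 × (1 + 0.0321)^4.4
FV = $13,236.38 × 1.1491476
FV = $15,210.55

FV = PV × (1 + r)^t = $15,210.55


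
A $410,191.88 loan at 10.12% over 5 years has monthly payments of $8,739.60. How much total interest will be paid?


Total paid over the life of the loan = PMT × n.
Total paid = $8,739.60 × 60 = $524,376.00
Total interest = total paid − principal = $524,376.00 − $410,191.88 = $114,184.12

Total interest = (PMT × n) - PV = $114,184.12


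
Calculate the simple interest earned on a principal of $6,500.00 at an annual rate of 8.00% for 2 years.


Simple interest formula: I = P × r × t
I = $6,500.00 × 0.08 × 2
I = $1,040.00

I = P × r × t = $1,040.00


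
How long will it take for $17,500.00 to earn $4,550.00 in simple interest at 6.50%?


Rearrange the simple interest formula for t:
I = P × r × t  ⇒  t = I / (P × r)
t = $4,550.00 / ($17,500.00 × 0.065)
t = 4

t = I/(P×r) = 4 years


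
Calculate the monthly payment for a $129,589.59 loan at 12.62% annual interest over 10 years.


Loan payment formula: PMT = PV × r / (1 − (1 + r)^(−n))
Monthly rate r = 0.1262/12 ≈ 0.01051667, n = 120 months
Denominator: 1 − (1 + 0.1262/12)^(−120) = 0.715041
PMT = $129,589.59 × (0.1262/12) / 0.715041
PMT = $1,905.98 per month

PMT = PV × r / (1-(1+r)^(-n)) = $1,905.98/month


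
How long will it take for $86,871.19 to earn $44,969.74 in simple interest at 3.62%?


Rearrange the simple interest formula for t:
I = P × r × t  ⇒  t = I / (P × r)
t = $44,969.74 / ($86,871.19 × 0.0362)
t = 14.3

t = I/(P×r) = 14.3 years


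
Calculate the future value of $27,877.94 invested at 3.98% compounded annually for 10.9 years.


Compound interest formula: A = P(1 + r/n)^(nt)
A = $27,877.94 × (1 + 0.0398/1)^(1 × 10.9)
Growth factor: (1 + 0.0398/1)^10.9 = 1.5302168
A = $27,877.94 × 1.5302168
A = $42,659.29

A = P(1 + r/n)^(nt) = $42,659.29


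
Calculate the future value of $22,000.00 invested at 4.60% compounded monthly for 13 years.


Compound interest formula: A = P(1 + r/n)^(nt)
A = $22,000.00 × (1 + 0.046/12)^(12 × 13)
Growth factor: (1 + 0.046/12)^156 = 1.8164004
A = $22,000.00 × 1.8164004
A = $39,960.81

A = P(1 + r/n)^(nt) = $39,960.81


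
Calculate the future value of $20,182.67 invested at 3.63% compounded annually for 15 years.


Compound interest formula: A = P(1 + r/n)^(nt)
A = $20,182.67 × (1 + 0.0363/1)^(1 × 15)
Growth factor: (1 + 0.0363/1)^15 = 1.7071924
A = $20,182.67 × 1.7071924
A = $34,455.70

A = P(1 + r/n)^(nt) = $34,455.70


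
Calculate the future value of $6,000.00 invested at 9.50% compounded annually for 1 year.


Compound interest formula: A = P(1 + r/n)^(nt)
A = $6,000.00 × (1 + 0.095/1)^(1 × 1)
Growth factor: (1 + 0.095/1)^1 = 1.095000
A = $6,000.00 × 1.095000
A = $6,570.00

A = P(1 + r/n)^(nt) = $6,570.00


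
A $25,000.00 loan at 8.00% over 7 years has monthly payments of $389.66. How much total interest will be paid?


Total paid over the life of the loan = PMT × n.
Total paid = $389.66 × 84 = $32,731.44
Total interest = total paid − principal = $32,731.44 − $25,000.00 = $7,731.44

Total interest = (PMT × n) - PV = $7,731.44


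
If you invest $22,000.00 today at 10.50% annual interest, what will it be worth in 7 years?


Future value formula: FV = PV × (1 + r)^t
FV = $22,000.00 × (1 + 0.105)^7
FV = $22,000.00 × 2.0115737
FV = $44,254.62

FV = PV × (1 + r)^t = $44,254.62


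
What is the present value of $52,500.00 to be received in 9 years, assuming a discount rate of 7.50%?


Present value formula: PV = FV / (1 + r)^t
PV = $52,500.00 / (1 + 0.075)^9
PV = $52,500.00 / 1.917239
PV = $27,383.13

PV = FV / (1 + r)^t = $27,383.13


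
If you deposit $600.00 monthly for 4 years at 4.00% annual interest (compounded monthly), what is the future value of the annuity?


Future value of an ordinary annuity: FV = PMT × ((1 + r)^n − 1) / r
Monthly rate r = 0.04/12 ≈ 0.00333333, n = 48
FV = $600.00 × ((1 + 0.04/12)^48 − 1) / (0.04/12)
FV = $600.00 × 51.959601
FV = $31,175.76

FV = PMT × ((1+r)^n - 1)/r = $31,175.76


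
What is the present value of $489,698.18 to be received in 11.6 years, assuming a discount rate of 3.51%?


Present value formula: PV = FV / (1 + r)^t
PV = $489,698.18 / (1 + 0.0351)^11.6
PV = $489,698.18 / 1.4920892
PV = $328,196.32

PV = FV / (1 + r)^t = $328,196.32


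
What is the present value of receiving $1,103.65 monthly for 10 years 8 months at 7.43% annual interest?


Present value of an ordinary annuity: PV = PMT × (1 − (1 + r)^(−n)) / r
Monthly rate r = 0.0743/12 ≈ 0.00619167, n = 128
PV = $1,103.65 × (1 − (1 + 0.0743/12)^(−128)) / (0.0743/12)
PV = $1,103.65 × 88.214695
PV = $97,358.15

PV = PMT × (1-(1+r)^(-n))/r = $97,358.15


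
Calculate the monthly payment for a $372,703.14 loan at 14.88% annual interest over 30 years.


Loan payment formula: PMT = PV × r / (1 − (1 + r)^(−n))
Monthly rate r = 0.1488/12 = 0.0124, n = 360 months
Denominator: 1 − (1 + 0.1488/12)^(−360) = 0.988163
PMT = $372,703.14 × (0.1488/12) / 0.988163
PMT = $4,676.88 per month

PMT = PV × r / (1-(1+r)^(-n)) = $4,676.88/month


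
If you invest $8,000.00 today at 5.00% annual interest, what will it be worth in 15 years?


Future value formula: FV = PV × (1 + r)^t
FV = $8,000.00 × (1 + 0.05)^15
FV = $8,000.00 × 2.0789282
FV = $16,631.43

FV = PV × (1 + r)^t = $16,631.43


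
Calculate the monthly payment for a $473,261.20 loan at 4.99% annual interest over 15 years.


Loan payment formula: PMT = PV × r / (1 − (1 + r)^(−n))
Monthly rate r = 0.0499/12 ≈ 0.00415833, n = 180 months
Denominator: 1 − (1 + 0.0499/12)^(−180) = 0.526190
PMT = $473,261.20 × (0.0499/12) / 0.526190
PMT = $3,740.05 per month

PMT = PV × r / (1-(1+r)^(-n)) = $3,740.05/month


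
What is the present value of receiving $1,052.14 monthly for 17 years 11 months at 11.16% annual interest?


Present value of an ordinary annuity: PV = PMT × (1 − (1 + r)^(−n)) / r
Monthly rate r = 0.1116/12 = 0.0093, n = 215
PV = $1,052.14 × (1 − (1 + 0.1116/12)^(−215)) / (0.1116/12)
PV = $1,052.14 × 92.832264
PV = $97,672.54

PV = PMT × (1-(1+r)^(-n))/r = $97,672.54


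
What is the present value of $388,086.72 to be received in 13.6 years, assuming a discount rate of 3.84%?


Present value formula: PV = FV / (1 + r)^t
PV = $388,086.72 / (1 + 0.0384)^13.6
PV = $388,086.72 / 1.66939705
PV = $232,471.19

PV = FV / (1 + r)^t = $232,471.19


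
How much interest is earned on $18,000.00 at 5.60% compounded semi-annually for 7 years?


Compound interest earned = final amount − principal.
A = P(1 + r/n)^(nt) = $18,000.00 × (1 + 0.056/2)^(2 × 7) = $26,495.74
Interest = A − P = $26,495.74 − $18,000.00 = $8,495.74

Interest = A - P = $8,495.74


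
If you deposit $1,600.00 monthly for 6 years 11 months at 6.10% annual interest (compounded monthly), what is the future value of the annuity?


Future value of an ordinary annuity: FV = PMT × ((1 + r)^n − 1) / r
Monthly rate r = 0.061/12 ≈ 0.00508333, n = 83
FV = $1,600.00 × ((1 + 0.061/12)^83 − 1) / (0.061/12)
FV = $1,600.00 × 102.934937
FV = $164,695.90

FV = PMT × ((1+r)^n - 1)/r = $164,695.90


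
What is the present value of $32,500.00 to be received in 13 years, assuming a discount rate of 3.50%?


Present value formula: PV = FV / (1 + r)^t
PV = $32,500.00 / (1 + 0.035)^13
PV = $32,500.00 / 1.5639561
PV = $20,780.63

PV = FV / (1 + r)^t = $20,780.63


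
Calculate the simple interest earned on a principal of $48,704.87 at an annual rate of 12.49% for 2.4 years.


Simple interest formula: I = P × r × t
I = $48,704.87 × 0.1249 × 2.4
I = $14,599.77

I = P × r × t = $14,599.77


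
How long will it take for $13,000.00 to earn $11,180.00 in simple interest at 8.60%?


Rearrange the simple interest formula for t:
I = P × r × t  ⇒  t = I / (P × r)
t = $11,180.00 / ($13,000.00 × 0.086)
t = 10

t = I/(P×r) = 10 years


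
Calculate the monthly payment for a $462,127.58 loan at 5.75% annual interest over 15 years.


Loan payment formula: PMT = PV × r / (1 − (1 + r)^(−n))
Monthly rate r = 0.0575/12 ≈ 0.00479167, n = 180 months
Denominator: 1 − (1 + 0.0575/12)^(−180) = 0.577024
PMT = $462,127.58 × (0.0575/12) / 0.577024
PMT = $3,837.55 per month

PMT = PV × r / (1-(1+r)^(-n)) = $3,837.55/month


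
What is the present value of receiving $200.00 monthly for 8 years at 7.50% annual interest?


Present value of an ordinary annuity: PV = PMT × (1 − (1 + r)^(−n)) / r
Monthly rate r = 0.075/12 = 0.00625, n = 96
PV = $200.00 × (1 − (1 + 0.075/12)^(−96)) / (0.075/12)
PV = $200.00 × 72.026024
PV = $14,405.20

PV = PMT × (1-(1+r)^(-n))/r = $14,405.20


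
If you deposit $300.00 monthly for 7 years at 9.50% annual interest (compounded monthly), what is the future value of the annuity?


Future value of an ordinary annuity: FV = PMT × ((1 + r)^n − 1) / r
Monthly rate r = 0.095/12 ≈ 0.00791667, n = 84
FV = $300.00 × ((1 + 0.095/12)^84 − 1) / (0.095/12)
FV = $300.00 × 118.661756
FV = $35,598.53

FV = PMT × ((1+r)^n - 1)/r = $35,598.53


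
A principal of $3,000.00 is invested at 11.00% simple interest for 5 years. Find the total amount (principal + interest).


Total amount formula: A = P(1 + rt) = P + P·r·t
Interest: I = P × r × t = $3,000.00 × 0.11 × 5 = $1,650.00
A = P + I = $3,000.00 + $1,650.00 = $4,650.00

A = P + I = P(1 + rt) = $4,650.00


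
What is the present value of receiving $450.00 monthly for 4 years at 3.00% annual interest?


Present value of an ordinary annuity: PV = PMT × (1 − (1 + r)^(−n)) / r
Monthly rate r = 0.03/12 = 0.0025, n = 48
PV = $450.00 × (1 − (1 + 0.03/12)^(−48)) / (0.03/12)
PV = $450.00 × 45.178695
PV = $20,330.41

PV = PMT × (1-(1+r)^(-n))/r = $20,330.41


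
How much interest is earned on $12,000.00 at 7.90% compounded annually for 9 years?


Compound interest earned = final amount − principal.
A = P(1 + r/n)^(nt) = $12,000.00 × (1 + 0.079/1)^(1 × 9) = $23,788.89
Interest = A − P = $23,788.89 − $12,000.00 = $11,788.89

Interest = A - P = $11,788.89


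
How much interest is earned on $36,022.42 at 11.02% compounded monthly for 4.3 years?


Compound interest earned = final amount − principal.
A = P(1 + r/n)^(nt) = $36,022.42 × (1 + 0.1102/12)^(12 × 4.3) = $57,733.58
Interest = A − P = $57,733.58 − $36,022.42 = $21,711.16

Interest = A - P = $21,711.16


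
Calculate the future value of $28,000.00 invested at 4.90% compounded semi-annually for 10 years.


Compound interest formula: A = P(1 + r/n)^(nt)
A = $28,000.00 × (1 + 0.049/2)^(2 × 10)
Growth factor: (1 + 0.049/2)^20 = 1.622704
A = $28,000.00 × 1.622704
A = $45,435.71

A = P(1 + r/n)^(nt) = $45,435.71


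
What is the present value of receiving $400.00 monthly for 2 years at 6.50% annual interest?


Present value of an ordinary annuity: PV = PMT × (1 − (1 + r)^(−n)) / r
Monthly rate r = 0.065/12 ≈ 0.00541667, n = 24
PV = $400.00 × (1 − (1 + 0.065/12)^(−24)) / (0.065/12)
PV = $400.00 × 22.448578
PV = $8,979.43

PV = PMT × (1-(1+r)^(-n))/r = $8,979.43


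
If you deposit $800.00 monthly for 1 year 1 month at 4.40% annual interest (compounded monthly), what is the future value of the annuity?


Future value of an ordinary annuity: FV = PMT × ((1 + r)^n − 1) / r
Monthly rate r = 0.044/12 ≈ 0.00366667, n = 13
FV = $800.00 × ((1 + 0.044/12)^13 − 1) / (0.044/12)
FV = $800.00 × 13.289881
FV = $10,631.90

FV = PMT × ((1+r)^n - 1)/r = $10,631.90


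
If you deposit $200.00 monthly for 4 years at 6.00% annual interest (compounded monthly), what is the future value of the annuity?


Future value of an ordinary annuity: FV = PMT × ((1 + r)^n − 1) / r
Monthly rate r = 0.06/12 = 0.005, n = 48
FV = $200.00 × ((1 + 0.06/12)^48 − 1) / (0.06/12)
FV = $200.00 × 54.097832
FV = $10,819.57

FV = PMT × ((1+r)^n - 1)/r = $10,819.57


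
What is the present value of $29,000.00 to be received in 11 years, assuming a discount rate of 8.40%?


Present value formula: PV = FV / (1 + r)^t
PV = $29,000.00 / (1 + 0.084)^11
PV = $29,000.00 / 2.428411
PV = $11,941.97

PV = FV / (1 + r)^t = $11,941.97


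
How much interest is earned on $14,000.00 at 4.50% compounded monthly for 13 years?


Compound interest earned = final amount − principal.
A = P(1 + r/n)^(nt) = $14,000.00 × (1 + 0.045/12)^(12 × 13) = $25,102.39
Interest = A − P = $25,102.39 − $14,000.00 = $11,102.39

Interest = A - P = $11,102.39


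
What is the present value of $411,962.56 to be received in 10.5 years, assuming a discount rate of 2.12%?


Present value formula: PV = FV / (1 + r)^t
PV = $411,962.56 / (1 + 0.0212)^10.5
PV = $411,962.56 / 1.24641729
PV = $330,517.37

PV = FV / (1 + r)^t = $330,517.37


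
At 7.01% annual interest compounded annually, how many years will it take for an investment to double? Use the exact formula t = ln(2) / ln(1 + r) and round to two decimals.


Doubling condition: (1 + r)^t = 2
Take ln of both sides: t × ln(1 + r) = ln(2)
t = ln(2) / ln(1 + r)
t = 0.693147 / 0.067752
t = 10.23

t = ln(2) / ln(1 + r) = 10.23 years


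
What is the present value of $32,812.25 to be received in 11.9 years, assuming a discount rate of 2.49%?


Present value formula: PV = FV / (1 + r)^t
PV = $32,812.25 / (1 + 0.0249)^11.9
PV = $32,812.25 / 1.3400153
PV = $24,486.47

PV = FV / (1 + r)^t = $24,486.47


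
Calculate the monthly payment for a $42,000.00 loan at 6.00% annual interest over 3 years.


Loan payment formula: PMT = PV × r / (1 − (1 + r)^(−n))
Monthly rate r = 0.06/12 = 0.005, n = 36 months
Denominator: 1 − (1 + 0.06/12)^(−36) = 0.164355
PMT = $42,000.00 × (0.06/12) / 0.164355
PMT = $1,277.72 per month

PMT = PV × r / (1-(1+r)^(-n)) = $1,277.72/month


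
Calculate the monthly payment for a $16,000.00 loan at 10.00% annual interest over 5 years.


Loan payment formula: PMT = PV × r / (1 − (1 + r)^(−n))
Monthly rate r = 0.1/12 ≈ 0.00833333, n = 60 months
Denominator: 1 − (1 + 0.1/12)^(−60) = 0.392211
PMT = $16,000.00 × (0.1/12) / 0.392211
PMT = $339.95 per month

PMT = PV × r / (1-(1+r)^(-n)) = $339.95/month


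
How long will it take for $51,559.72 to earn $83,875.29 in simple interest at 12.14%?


Rearrange the simple interest formula for t:
I = P × r × t  ⇒  t = I / (P × r)
t = $83,875.29 / ($51,559.72 × 0.1214)
t = 13.4

t = I/(P×r) = 13.4 years


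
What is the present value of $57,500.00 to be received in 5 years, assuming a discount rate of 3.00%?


Present value formula: PV = FV / (1 + r)^t
PV = $57,500.00 / (1 + 0.03)^5
PV = $57,500.00 / 1.159274
PV = $49,600.01

PV = FV / (1 + r)^t = $49,600.01


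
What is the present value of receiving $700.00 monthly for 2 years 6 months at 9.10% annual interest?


Present value of an ordinary annuity: PV = PMT × (1 − (1 + r)^(−n)) / r
Monthly rate r = 0.091/12 ≈ 0.00758333, n = 30
PV = $700.00 × (1 − (1 + 0.091/12)^(−30)) / (0.091/12)
PV = $700.00 × 26.742020
PV = $18,719.41

PV = PMT × (1-(1+r)^(-n))/r = $18,719.41


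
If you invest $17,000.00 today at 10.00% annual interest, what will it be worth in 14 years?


Future value formula: FV = PV × (1 + r)^t
FV = $17,000.00 × (1 + 0.1)^14
FV = $17,000.00 × 3.797498
FV = $64,557.47

FV = PV × (1 + r)^t = $64,557.47


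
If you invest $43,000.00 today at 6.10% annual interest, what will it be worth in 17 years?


Future value formula: FV = PV × (1 + r)^t
FV = $43,000.00 × (1 + 0.061)^17
FV = $43,000.00 × 2.7362862
FV = $117,660.31

FV = PV × (1 + r)^t = $117,660.31


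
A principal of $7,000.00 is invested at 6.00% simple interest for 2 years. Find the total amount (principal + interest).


Total amount formula: A = P(1 + rt) = P + P·r·t
Interest: I = P × r × t = $7,000.00 × 0.06 × 2 = $840.00
A = P + I = $7,000.00 + $840.00 = $7,840.00

A = P + I = P(1 + rt) = $7,840.00


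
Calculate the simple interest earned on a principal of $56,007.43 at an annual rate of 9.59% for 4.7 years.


Simple interest formula: I = P × r × t
I = $56,007.43 × 0.0959 × 4.7
I = $25,244.23

I = P × r × t = $25,244.23


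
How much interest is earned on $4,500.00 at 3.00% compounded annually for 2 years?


Compound interest earned = final amount − principal.
A = P(1 + r/n)^(nt) = $4,500.00 × (1 + 0.03/1)^(1 × 2) = $4,774.05
Interest = A − P = $4,774.05 − $4,500.00 = $274.05

Interest = A - P = $274.05


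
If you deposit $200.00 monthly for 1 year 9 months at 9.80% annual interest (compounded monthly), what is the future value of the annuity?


Future value of an ordinary annuity: FV = PMT × ((1 + r)^n − 1) / r
Monthly rate r = 0.098/12 ≈ 0.00816667, n = 21
FV = $200.00 × ((1 + 0.098/12)^21 − 1) / (0.098/12)
FV = $200.00 × 22.807056
FV = $4,561.41

FV = PMT × ((1+r)^n - 1)/r = $4,561.41


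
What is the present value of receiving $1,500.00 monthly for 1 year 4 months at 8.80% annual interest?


Present value of an ordinary annuity: PV = PMT × (1 − (1 + r)^(−n)) / r
Monthly rate r = 0.088/12 ≈ 0.00733333, n = 16
PV = $1,500.00 × (1 − (1 + 0.088/12)^(−16)) / (0.088/12)
PV = $1,500.00 × 15.045064
PV = $22,567.60

PV = PMT × (1-(1+r)^(-n))/r = $22,567.60


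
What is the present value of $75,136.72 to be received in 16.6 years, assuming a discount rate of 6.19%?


Present value formula: PV = FV / (1 + r)^t
PV = $75,136.72 / (1 + 0.0619)^16.6
PV = $75,136.72 / 2.710117
PV = $27,724.53

PV = FV / (1 + r)^t = $27,724.53


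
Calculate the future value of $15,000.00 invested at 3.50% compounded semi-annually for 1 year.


Compound interest formula: A = P(1 + r/n)^(nt)
A = $15,000.00 × (1 + 0.035/2)^(2 × 1)
Growth factor: (1 + 0.035/2)^2 = 1.035306
A = $15,000.00 × 1.035306
A = $15,529.59

A = P(1 + r/n)^(nt) = $15,529.59


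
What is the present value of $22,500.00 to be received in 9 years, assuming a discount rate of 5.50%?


Present value formula: PV = FV / (1 + r)^t
PV = $22,500.00 / (1 + 0.055)^9
PV = $22,500.00 / 1.619094
PV = $13,896.66

PV = FV / (1 + r)^t = $13,896.66


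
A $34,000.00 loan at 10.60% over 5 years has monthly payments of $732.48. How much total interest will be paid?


Total paid over the life of the loan = PMT × n.
Total paid = $732.48 × 60 = $43,948.80
Total interest = total paid − principal = $43,948.80 − $34,000.00 = $9,948.80

Total interest = (PMT × n) - PV = $9,948.80


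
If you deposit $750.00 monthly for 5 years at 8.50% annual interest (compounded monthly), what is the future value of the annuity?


Future value of an ordinary annuity: FV = PMT × ((1 + r)^n − 1) / r
Monthly rate r = 0.085/12 ≈ 0.00708333, n = 60
FV = $750.00 × ((1 + 0.085/12)^60 − 1) / (0.085/12)
FV = $750.00 × 74.442437
FV = $55,831.83

FV = PMT × ((1+r)^n - 1)/r = $55,831.83


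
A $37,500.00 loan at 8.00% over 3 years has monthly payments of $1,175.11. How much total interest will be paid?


Total paid over the life of the loan = PMT × n.
Total paid = $1,175.11 × 36 = $42,303.96
Total interest = total paid − principal = $42,303.96 − $37,500.00 = $4,803.96

Total interest = (PMT × n) - PV = $4,803.96


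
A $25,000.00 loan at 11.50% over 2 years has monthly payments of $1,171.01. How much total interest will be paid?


Total paid over the life of the loan = PMT × n.
Total paid = $1,171.01 × 24 = $28,104.24
Total interest = total paid − principal = $28,104.24 − $25,000.00 = $3,104.24

Total interest = (PMT × n) - PV = $3,104.24


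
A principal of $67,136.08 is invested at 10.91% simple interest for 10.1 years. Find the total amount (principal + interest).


Total amount formula: A = P(1 + rt) = P + P·r·t
Interest: I = P × r × t = $67,136.08 × 0.1091 × 10.1 = $73,977.92
A = P + I = $67,136.08 + $73,977.92 = $141,114.00

A = P + I = P(1 + rt) = $141,114.00


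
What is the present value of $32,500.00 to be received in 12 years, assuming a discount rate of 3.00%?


Present value formula: PV = FV / (1 + r)^t
PV = $32,500.00 / (1 + 0.03)^12
PV = $32,500.00 / 1.4257609
PV = $22,794.85

PV = FV / (1 + r)^t = $22,794.85


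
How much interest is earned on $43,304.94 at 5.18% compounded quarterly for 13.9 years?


Compound interest earned = final amount − principal.
A = P(1 + r/n)^(nt) = $43,304.94 × (1 + 0.0518/4)^(4 × 13.9) = $88,558.60
Interest = A − P = $88,558.60 − $43,304.94 = $45,253.66

Interest = A - P = $45,253.66


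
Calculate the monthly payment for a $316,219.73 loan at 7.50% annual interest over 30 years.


Loan payment formula: PMT = PV × r / (1 − (1 + r)^(−n))
Monthly rate r = 0.075/12 = 0.00625, n = 360 months
Denominator: 1 − (1 + 0.075/12)^(−360) = 0.893860
PMT = $316,219.73 × (0.075/12) / 0.893860
PMT = $2,211.05 per month

PMT = PV × r / (1-(1+r)^(-n)) = $2,211.05/month


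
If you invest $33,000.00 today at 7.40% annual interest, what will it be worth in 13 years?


Future value formula: FV = PV × (1 + r)^t
FV = $33,000.00 × (1 + 0.074)^13
FV = $33,000.00 × 2.529622
FV = $83,477.53

FV = PV × (1 + r)^t = $83,477.53


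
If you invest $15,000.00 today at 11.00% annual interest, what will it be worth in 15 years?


Future value formula: FV = PV × (1 + r)^t
FV = $15,000.00 × (1 + 0.11)^15
FV = $15,000.00 × 4.7845895
FV = $71,768.84

FV = PV × (1 + r)^t = $71,768.84


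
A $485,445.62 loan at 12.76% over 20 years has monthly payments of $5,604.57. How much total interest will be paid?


Total paid over the life of the loan = PMT × n.
Total paid = $5,604.57 × 240 = $1,345,096.80
Total interest = total paid − principal = $1,345,096.80 − $485,445.62 = $859,651.18

Total interest = (PMT × n) - PV = $859,651.18


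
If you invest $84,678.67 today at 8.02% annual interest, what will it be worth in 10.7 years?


Future value formula: FV = PV × (1 + r)^t
FV = $84,678.67 × (1 + 0.0802)^10.7
FV = $84,678.67 × 2.2829408
FV = $193,316.39

FV = PV × (1 + r)^t = $193,316.39


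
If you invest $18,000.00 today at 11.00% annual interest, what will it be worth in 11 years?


Future value formula: FV = PV × (1 + r)^t
FV = $18,000.00 × (1 + 0.11)^11
FV = $18,000.00 × 3.151757
FV = $56,731.63

FV = PV × (1 + r)^t = $56,731.63


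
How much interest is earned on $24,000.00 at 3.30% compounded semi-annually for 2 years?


Compound interest earned = final amount − principal.
A = P(1 + r/n)^(nt) = $24,000.00 × (1 + 0.033/2)^(2 × 2) = $25,623.64
Interest = A − P = $25,623.64 − $24,000.00 = $1,623.64

Interest = A - P = $1,623.64


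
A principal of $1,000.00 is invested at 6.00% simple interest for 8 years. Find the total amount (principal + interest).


Total amount formula: A = P(1 + rt) = P + P·r·t
Interest: I = P × r × t = $1,000.00 × 0.06 × 8 = $480.00
A = P + I = $1,000.00 + $480.00 = $1,480.00

A = P + I = P(1 + rt) = $1,480.00


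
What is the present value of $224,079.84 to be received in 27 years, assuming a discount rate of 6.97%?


Present value formula: PV = FV / (1 + r)^t
PV = $224,079.84 / (1 + 0.0697)^27
PV = $224,079.84 / 6.166999
PV = $36,335.31

PV = FV / (1 + r)^t = $36,335.31


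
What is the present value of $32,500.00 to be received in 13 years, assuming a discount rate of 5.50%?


Present value formula: PV = FV / (1 + r)^t
PV = $32,500.00 / (1 + 0.055)^13
PV = $32,500.00 / 2.005774
PV = $16,203.22

PV = FV / (1 + r)^t = $16,203.22


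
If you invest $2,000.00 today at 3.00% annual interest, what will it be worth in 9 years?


Future value formula: FV = PV × (1 + r)^t
FV = $2,000.00 × (1 + 0.03)^9
FV = $2,000.00 × 1.304773
FV = $2,609.55

FV = PV × (1 + r)^t = $2,609.55


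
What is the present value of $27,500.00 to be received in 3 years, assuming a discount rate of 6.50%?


Present value formula: PV = FV / (1 + r)^t
PV = $27,500.00 / (1 + 0.065)^3
PV = $27,500.00 / 1.2079496
PV = $22,765.85

PV = FV / (1 + r)^t = $22,765.85


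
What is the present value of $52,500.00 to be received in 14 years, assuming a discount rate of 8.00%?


Present value formula: PV = FV / (1 + r)^t
PV = $52,500.00 / (1 + 0.08)^14
PV = $52,500.00 / 2.937194
PV = $17,874.20

PV = FV / (1 + r)^t = $17,874.20


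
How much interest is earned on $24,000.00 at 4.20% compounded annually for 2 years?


Compound interest earned = final amount − principal.
A = P(1 + r/n)^(nt) = $24,000.00 × (1 + 0.042/1)^(1 × 2) = $26,058.34
Interest = A − P = $26,058.34 − $24,000.00 = $2,058.34

Interest = A - P = $2,058.34


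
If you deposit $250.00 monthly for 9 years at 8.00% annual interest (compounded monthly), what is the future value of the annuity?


Future value of an ordinary annuity: FV = PMT × ((1 + r)^n − 1) / r
Monthly rate r = 0.08/12 ≈ 0.00666667, n = 108
FV = $250.00 × ((1 + 0.08/12)^108 − 1) / (0.08/12)
FV = $250.00 × 157.429535
FV = $39,357.38

FV = PMT × ((1+r)^n - 1)/r = $39,357.38


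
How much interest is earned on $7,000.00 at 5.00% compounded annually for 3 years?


Compound interest earned = final amount − principal.
A = P(1 + r/n)^(nt) = $7,000.00 × (1 + 0.05/1)^(1 × 3) = $8,103.38
Interest = A − P = $8,103.38 − $7,000.00 = $1,103.38

Interest = A - P = $1,103.38


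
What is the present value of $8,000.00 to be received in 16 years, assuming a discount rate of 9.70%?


Present value formula: PV = FV / (1 + r)^t
PV = $8,000.00 / (1 + 0.097)^16
PV = $8,000.00 / 4.398515
PV = $1,818.80

PV = FV / (1 + r)^t = $1,818.80


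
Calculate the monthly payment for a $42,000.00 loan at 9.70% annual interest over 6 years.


Loan payment formula: PMT = PV × r / (1 − (1 + r)^(−n))
Monthly rate r = 0.097/12 ≈ 0.00808333, n = 72 months
Denominator: 1 − (1 + 0.097/12)^(−72) = 0.439911
PMT = $42,000.00 × (0.097/12) / 0.439911
PMT = $771.75 per month

PMT = PV × r / (1-(1+r)^(-n)) = $771.75/month


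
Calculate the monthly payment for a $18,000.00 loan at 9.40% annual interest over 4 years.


Loan payment formula: PMT = PV × r / (1 − (1 + r)^(−n))
Monthly rate r = 0.094/12 ≈ 0.00783333, n = 48 months
Denominator: 1 − (1 + 0.094/12)^(−48) = 0.312391
PMT = $18,000.00 × (0.094/12) / 0.312391
PMT = $451.36 per month

PMT = PV × r / (1-(1+r)^(-n)) = $451.36/month


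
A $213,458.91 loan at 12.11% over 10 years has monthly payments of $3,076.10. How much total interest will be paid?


Total paid over the life of the loan = PMT × n.
Total paid = $3,076.10 × 120 = $369,132.00
Total interest = total paid − principal = $369,132.00 − $213,458.91 = $155,673.09

Total interest = (PMT × n) - PV = $155,673.09


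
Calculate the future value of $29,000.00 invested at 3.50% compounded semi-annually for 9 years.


Compound interest formula: A = P(1 + r/n)^(nt)
A = $29,000.00 × (1 + 0.035/2)^(2 × 9)
Growth factor: (1 + 0.035/2)^18 = 1.366531
A = $29,000.00 × 1.366531
A = $39,629.40

A = P(1 + r/n)^(nt) = $39,629.40


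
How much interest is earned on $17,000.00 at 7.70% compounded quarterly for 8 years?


Compound interest earned = final amount − principal.
A = P(1 + r/n)^(nt) = $17,000.00 × (1 + 0.077/4)^(4 × 8) = $31,291.90
Interest = A − P = $31,291.90 − $17,000.00 = $14,291.90

Interest = A - P = $14,291.90


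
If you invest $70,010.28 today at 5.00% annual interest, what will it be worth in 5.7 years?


Future value formula: FV = PV × (1 + r)^t
FV = $70,010.28 × (1 + 0.05)^5.7
FV = $70,010.28 × 1.3206235
FV = $92,457.22

FV = PV × (1 + r)^t = $92,457.22


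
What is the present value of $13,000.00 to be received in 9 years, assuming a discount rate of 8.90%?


Present value formula: PV = FV / (1 + r)^t
PV = $13,000.00 / (1 + 0.089)^9
PV = $13,000.00 / 2.154026
PV = $6,035.21

PV = FV / (1 + r)^t = $6,035.21


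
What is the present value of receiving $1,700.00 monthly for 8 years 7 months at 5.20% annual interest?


Present value of an ordinary annuity: PV = PMT × (1 − (1 + r)^(−n)) / r
Monthly rate r = 0.052/12 ≈ 0.00433333, n = 103
PV = $1,700.00 × (1 − (1 + 0.052/12)^(−103)) / (0.052/12)
PV = $1,700.00 × 82.941273
PV = $141,000.16

PV = PMT × (1-(1+r)^(-n))/r = $141,000.16


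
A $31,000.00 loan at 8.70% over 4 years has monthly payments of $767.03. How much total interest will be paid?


Total paid over the life of the loan = PMT × n.
Total paid = $767.03 × 48 = $36,817.44
Total interest = total paid − principal = $36,817.44 − $31,000.00 = $5,817.44

Total interest = (PMT × n) - PV = $5,817.44


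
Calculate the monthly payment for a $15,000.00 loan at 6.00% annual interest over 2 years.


Loan payment formula: PMT = PV × r / (1 − (1 + r)^(−n))
Monthly rate r = 0.06/12 = 0.005, n = 24 months
Denominator: 1 − (1 + 0.06/12)^(−24) = 0.112814
PMT = $15,000.00 × (0.06/12) / 0.112814
PMT = $664.81 per month

PMT = PV × r / (1-(1+r)^(-n)) = $664.81/month


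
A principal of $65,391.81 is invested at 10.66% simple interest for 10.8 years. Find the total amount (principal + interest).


Total amount formula: A = P(1 + rt) = P + P·r·t
Interest: I = P × r × t = $65,391.81 × 0.1066 × 10.8 = $75,284.28
A = P + I = $65,391.81 + $75,284.28 = $140,676.09

A = P + I = P(1 + rt) = $140,676.09


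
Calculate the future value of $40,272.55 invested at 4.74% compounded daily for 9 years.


Compound interest formula: A = P(1 + r/n)^(nt)
A = $40,272.55 × (1 + 0.0474/365)^(365 × 9)
Growth factor: (1 + 0.0474/365)^3285 = 1.5319973
A = $40,272.55 × 1.5319973
A = $61,697.44

A = P(1 + r/n)^(nt) = $61,697.44


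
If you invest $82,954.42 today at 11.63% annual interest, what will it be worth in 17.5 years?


Future value formula: FV = PV × (1 + r)^t
FV = $82,954.42 × (1 + 0.1163)^17.5
FV = $82,954.42 × 6.8575058
FV = $568,860.42

FV = PV × (1 + r)^t = $568,860.42


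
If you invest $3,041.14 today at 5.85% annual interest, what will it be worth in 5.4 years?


Future value formula: FV = PV × (1 + r)^t
FV = $3,041.14 × (1 + 0.0585)^5.4
FV = $3,041.14 × 1.359348
FV = $4,133.97

FV = PV × (1 + r)^t = $4,133.97


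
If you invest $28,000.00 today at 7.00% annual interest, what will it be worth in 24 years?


Future value formula: FV = PV × (1 + r)^t
FV = $28,000.00 × (1 + 0.07)^24
FV = $28,000.00 × 5.07236695
FV = $142,026.27

FV = PV × (1 + r)^t = $142,026.27


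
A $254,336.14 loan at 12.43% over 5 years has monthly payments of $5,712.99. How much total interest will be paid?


Total paid over the life of the loan = PMT × n.
Total paid = $5,712.99 × 60 = $342,779.40
Total interest = total paid − principal = $342,779.40 − $254,336.14 = $88,443.26

Total interest = (PMT × n) - PV = $88,443.26


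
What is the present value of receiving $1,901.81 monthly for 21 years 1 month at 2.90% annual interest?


Present value of an ordinary annuity: PV = PMT × (1 − (1 + r)^(−n)) / r
Monthly rate r = 0.029/12 ≈ 0.00241667, n = 253
PV = $1,901.81 × (1 − (1 + 0.029/12)^(−253)) / (0.029/12)
PV = $1,901.81 × 189.110886
PV = $359,652.97

PV = PMT × (1-(1+r)^(-n))/r = $359,652.97


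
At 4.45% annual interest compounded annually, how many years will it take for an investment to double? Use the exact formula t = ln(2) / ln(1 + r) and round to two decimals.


Doubling condition: (1 + r)^t = 2
Take ln of both sides: t × ln(1 + r) = ln(2)
t = ln(2) / ln(1 + r)
t = 0.693147 / 0.043538
t = 15.92

t = ln(2) / ln(1 + r) = 15.92 years


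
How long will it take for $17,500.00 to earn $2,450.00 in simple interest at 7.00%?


Rearrange the simple interest formula for t:
I = P × r × t  ⇒  t = I / (P × r)
t = $2,450.00 / ($17,500.00 × 0.07)
t = 2

t = I/(P×r) = 2 years


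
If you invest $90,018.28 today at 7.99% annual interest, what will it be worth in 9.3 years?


Future value formula: FV = PV × (1 + r)^t
FV = $90,018.28 × (1 + 0.0799)^9.3
FV = $90,018.28 × 2.0439343
FV = $183,991.45

FV = PV × (1 + r)^t = $183,991.45


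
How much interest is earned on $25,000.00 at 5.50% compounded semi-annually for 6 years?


Compound interest earned = final amount − principal.
A = P(1 + r/n)^(nt) = $25,000.00 × (1 + 0.055/2)^(2 × 6) = $34,619.59
Interest = A − P = $34,619.59 − $25,000.00 = $9,619.59

Interest = A - P = $9,619.59


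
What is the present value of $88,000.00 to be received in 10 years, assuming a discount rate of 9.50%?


Present value formula: PV = FV / (1 + r)^t
PV = $88,000.00 / (1 + 0.095)^10
PV = $88,000.00 / 2.4782276
PV = $35,509.25

PV = FV / (1 + r)^t = $35,509.25


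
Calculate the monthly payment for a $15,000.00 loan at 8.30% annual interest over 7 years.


Loan payment formula: PMT = PV × r / (1 − (1 + r)^(−n))
Monthly rate r = 0.083/12 ≈ 0.00691667, n = 84 months
Denominator: 1 − (1 + 0.083/12)^(−84) = 0.439541
PMT = $15,000.00 × (0.083/12) / 0.439541
PMT = $236.04 per month

PMT = PV × r / (1-(1+r)^(-n)) = $236.04/month


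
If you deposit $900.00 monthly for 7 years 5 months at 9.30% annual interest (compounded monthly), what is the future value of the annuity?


Future value of an ordinary annuity: FV = PMT × ((1 + r)^n − 1) / r
Monthly rate r = 0.093/12 = 0.00775, n = 89
FV = $900.00 × ((1 + 0.093/12)^89 − 1) / (0.093/12)
FV = $900.00 × 127.474083
FV = $114,726.67

FV = PMT × ((1+r)^n - 1)/r = $114,726.67


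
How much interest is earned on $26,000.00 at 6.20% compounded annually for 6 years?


Compound interest earned = final amount − principal.
A = P(1 + r/n)^(nt) = $26,000.00 × (1 + 0.062/1)^(1 × 6) = $37,301.00
Interest = A − P = $37,301.00 − $26,000.00 = $11,301.00

Interest = A - P = $11,301.00


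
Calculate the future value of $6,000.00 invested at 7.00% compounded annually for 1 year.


Compound interest formula: A = P(1 + r/n)^(nt)
A = $6,000.00 × (1 + 0.07/1)^(1 × 1)
Growth factor: (1 + 0.07/1)^1 = 1.070000
A = $6,000.00 × 1.070000
A = $6,420.00

A = P(1 + r/n)^(nt) = $6,420.00


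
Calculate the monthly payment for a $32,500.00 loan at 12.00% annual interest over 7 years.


Loan payment formula: PMT = PV × r / (1 − (1 + r)^(−n))
Monthly rate r = 0.12/12 = 0.01, n = 84 months
Denominator: 1 − (1 + 0.12/12)^(−84) = 0.566485
PMT = $32,500.00 × (0.12/12) / 0.566485
PMT = $573.71 per month

PMT = PV × r / (1-(1+r)^(-n)) = $573.71/month


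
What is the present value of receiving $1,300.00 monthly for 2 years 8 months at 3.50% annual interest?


Present value of an ordinary annuity: PV = PMT × (1 − (1 + r)^(−n)) / r
Monthly rate r = 0.035/12 ≈ 0.00291667, n = 32
PV = $1,300.00 × (1 − (1 + 0.035/12)^(−32)) / (0.035/12)
PV = $1,300.00 × 30.509633
PV = $39,662.52

PV = PMT × (1-(1+r)^(-n))/r = $39,662.52


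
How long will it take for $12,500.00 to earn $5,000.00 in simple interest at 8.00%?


Rearrange the simple interest formula for t:
I = P × r × t  ⇒  t = I / (P × r)
t = $5,000.00 / ($12,500.00 × 0.08)
t = 5

t = I/(P×r) = 5 years


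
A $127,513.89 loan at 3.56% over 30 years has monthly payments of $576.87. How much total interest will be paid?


Total paid over the life of the loan = PMT × n.
Total paid = $576.87 × 360 = $207,673.20
Total interest = total paid − principal = $207,673.20 − $127,513.89 = $80,159.31

Total interest = (PMT × n) - PV = $80,159.31


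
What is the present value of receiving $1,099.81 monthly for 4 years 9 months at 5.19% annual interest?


Present value of an ordinary annuity: PV = PMT × (1 − (1 + r)^(−n)) / r
Monthly rate r = 0.0519/12 = 0.004325, n = 57
PV = $1,099.81 × (1 − (1 + 0.0519/12)^(−57)) / (0.0519/12)
PV = $1,099.81 × 50.421418
PV = $55,453.98

PV = PMT × (1-(1+r)^(-n))/r = $55,453.98
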